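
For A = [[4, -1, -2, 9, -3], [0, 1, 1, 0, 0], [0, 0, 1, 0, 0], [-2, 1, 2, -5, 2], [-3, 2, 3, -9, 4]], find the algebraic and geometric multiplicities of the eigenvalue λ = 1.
algebraic multiplicity 5, geometric multiplicity 2

The characteristic polynomial is (x - 1)^5, so the factor x - 1 appears with exponent 5: the algebraic multiplicity is 5.

rank(A - I) = 3, so the eigenspace has dimension 5 - 3 = 2: the geometric multiplicity is 2.

Since 2 < 5, A is not diagonalizable.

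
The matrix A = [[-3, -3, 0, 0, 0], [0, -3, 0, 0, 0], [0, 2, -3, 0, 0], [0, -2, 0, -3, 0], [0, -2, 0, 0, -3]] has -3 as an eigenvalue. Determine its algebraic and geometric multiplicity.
The characteristic polynomial is (x + 3)^5, so the factor x + 3 appears with exponent 5: the algebraic multiplicity is 5.

rank(A + 3I) = 1, so the eigenspace has dimension 5 - 1 = 4: the geometric multiplicity is 4.

Since 4 < 5, A is not diagonalizable.

algebraic multiplicity 5, geometric multiplicity 4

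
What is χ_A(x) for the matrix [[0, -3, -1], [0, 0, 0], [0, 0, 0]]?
xI - A = [[x, 3, 1], [0, x, 0], [0, 0, x]].

Expanding det(xI - A) along the first row:
det(xI - A) = + (x)·det([[x, 0], [0, x]]) - (3)·det([[0, 0], [0, x]]) + (1)·det([[0, x], [0, 0]]).

Evaluating gives χ_A(x) = x^3.

χ_A(x) = x^3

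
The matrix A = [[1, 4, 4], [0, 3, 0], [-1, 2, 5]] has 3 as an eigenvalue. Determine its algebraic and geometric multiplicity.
The characteristic polynomial is (x - 3)^3, so the factor x - 3 appears with exponent 3: the algebraic multiplicity is 3.

rank(A - 3I) = 1, so the eigenspace has dimension 3 - 1 = 2: the geometric multiplicity is 2.

Since 2 < 3, A is not diagonalizable.

algebraic multiplicity 3, geometric multiplicity 2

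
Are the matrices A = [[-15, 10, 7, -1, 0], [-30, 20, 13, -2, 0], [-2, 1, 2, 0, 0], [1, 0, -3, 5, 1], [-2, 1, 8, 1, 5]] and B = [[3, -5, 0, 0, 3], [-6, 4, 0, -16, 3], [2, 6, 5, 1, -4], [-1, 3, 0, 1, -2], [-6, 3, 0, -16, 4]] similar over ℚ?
Two matrices over a field are similar if and only if they have the same invariant factors.

Both A and B have characteristic polynomial (x - 5)^3(x - 1)^2 and minimal polynomial (x - 5)^3(x - 1)^2. Computing further, both have invariant factors (x - 5)^3(x - 1)^2. Hence A and B are similar.

Yes.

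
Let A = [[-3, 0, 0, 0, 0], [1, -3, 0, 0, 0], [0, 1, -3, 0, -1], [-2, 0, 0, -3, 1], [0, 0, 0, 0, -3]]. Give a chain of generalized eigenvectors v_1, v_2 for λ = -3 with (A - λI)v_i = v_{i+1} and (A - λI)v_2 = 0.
We seek v_1 ∈ ker((A + 3I)^2) \ ker(A + 3I), then set v_{i+1} = (A + 3I) v_i.

One such chain is v_1 = [[0, 0, 0, 0, 1]]^T, v_2 = [[0, 0, -1, 1, 0]]^T. Check: (A + 3I) v_2 = [[0, 0, 0, 0, 0]]^T = 0.

v_1 = [[0, 0, 0, 0, 1]]^T, v_2 = [[0, 0, -1, 1, 0]]^T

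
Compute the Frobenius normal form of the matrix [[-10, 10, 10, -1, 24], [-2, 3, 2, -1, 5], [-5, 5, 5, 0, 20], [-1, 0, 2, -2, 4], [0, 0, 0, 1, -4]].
The invariant factors of A (the non-unit diagonal entries of the Smith normal form of xI - A over ℚ[x]) are x^2 + 2x - 5, (x + 4)(x^2 + 2x - 5), each dividing the next. The characteristic polynomial is their product, (x + 4)(x^2 + 2x - 5)^2.

The rational canonical form is the block-diagonal matrix of companion matrices C(f_i):
R = [[0, 5, 0, 0, 0], [1, -2, 0, 0, 0], [0, 0, 0, 0, 20], [0, 0, 1, 0, -3], [0, 0, 0, 1, -6]].

Note the characteristic polynomial does not split into linear factors over ℚ, so A has no Jordan form over ℚ; the rational canonical form exists over any field.

R = [[0, 5, 0, 0, 0], [1, -2, 0, 0, 0], [0, 0, 0, 0, 20], [0, 0, 1, 0, -3], [0, 0, 0, 1, -6]]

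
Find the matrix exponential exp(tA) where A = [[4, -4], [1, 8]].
e^{tA} = [[(1 - 2*t)*e^{6*t}, -4*t*e^{6*t}], [t*e^{6*t}, (2*t + 1)*e^{6*t}]]

A has Jordan form J = [[6, 1], [0, 6]] with A = PJP^{-1}, so e^{tA} = P e^{tJ} P^{-1}.

For a Jordan block J_k(λ), e^{tJ_k(λ)} = e^{λt} · (I + tN + t^2 N^2/2! + ... + t^{k-1} N^{k-1}/(k-1)!) where N is the nilpotent superdiagonal part.

Assembling the blocks and conjugating back gives the entries of e^{tA} as shown above.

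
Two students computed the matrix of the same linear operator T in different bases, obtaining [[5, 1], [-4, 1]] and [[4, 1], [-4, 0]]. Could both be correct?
trace(A) = 6 but trace(B) = 4. The trace is a similarity invariant, so A and B are not similar.

No.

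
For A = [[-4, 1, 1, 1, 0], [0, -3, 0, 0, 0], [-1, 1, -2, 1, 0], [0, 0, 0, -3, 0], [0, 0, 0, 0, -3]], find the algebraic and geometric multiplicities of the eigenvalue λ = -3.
The characteristic polynomial is (x + 3)^5, so the factor x + 3 appears with exponent 5: the algebraic multiplicity is 5.

rank(A + 3I) = 1, so the eigenspace has dimension 5 - 1 = 4: the geometric multiplicity is 4.

Since 4 < 5, A is not diagonalizable.

algebraic multiplicity 5, geometric multiplicity 4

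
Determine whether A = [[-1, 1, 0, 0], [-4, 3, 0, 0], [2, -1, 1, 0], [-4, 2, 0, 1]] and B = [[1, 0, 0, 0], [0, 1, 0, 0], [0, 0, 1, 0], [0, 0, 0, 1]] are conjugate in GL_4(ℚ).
Both have characteristic polynomial (x - 1)^4, but the minimal polynomial of A is (x - 1)^2 while the minimal polynomial of B is x - 1. The minimal polynomial is a similarity invariant, so A and B are not similar.

No.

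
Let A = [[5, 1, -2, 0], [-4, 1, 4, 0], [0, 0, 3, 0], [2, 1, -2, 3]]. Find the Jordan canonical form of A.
J = [[3, 1, 0, 0], [0, 3, 0, 0], [0, 0, 3, 0], [0, 0, 0, 3]]

The characteristic polynomial is det(xI - A) = (x - 3)^4, so the eigenvalues are 3 (algebraic multiplicity 4).

For λ = 3: rank(A - 3I) = 1, rank((A - 3I)^2) = 0. The eigenspace has dimension 4 - 1 = 3, so there are 3 Jordan blocks; the rank sequence gives block sizes [2, 1, 1].

Assembling the blocks gives the Jordan form J above.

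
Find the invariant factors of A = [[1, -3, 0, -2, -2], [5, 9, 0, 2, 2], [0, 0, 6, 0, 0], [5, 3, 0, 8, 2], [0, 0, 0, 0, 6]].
x - 6, x - 6, x - 6, (x - 6)^2

The Jordan structure of A has elementary divisors (x - 6)^2, (x - 6), (x - 6), (x - 6). Arranging the block sizes at each eigenvalue in decreasing order and taking row products gives the invariant factors.

Invariant factors (smallest first, each dividing the next): x - 6, x - 6, x - 6, (x - 6)^2.

Check: the last factor (x - 6)^2 is the minimal polynomial, and the product (x - 6)^5 is the characteristic polynomial.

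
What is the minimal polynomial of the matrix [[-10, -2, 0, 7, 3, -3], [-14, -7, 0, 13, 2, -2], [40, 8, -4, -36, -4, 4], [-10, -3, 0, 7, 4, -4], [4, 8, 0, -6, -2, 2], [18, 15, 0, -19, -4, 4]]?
The characteristic polynomial factors as x^3(x + 4)^3. The minimal polynomial is ∏(x - λ)^{k_λ} where k_λ is the size of the largest Jordan block at λ.

For λ = -4: rank(A + 4I) = 4, and the largest Jordan block has size 2 (the smallest k with rank((A + 4I)^k) = rank((A + 4I)^(k+1))).
For λ = 0: rank(A) = 4, and the largest Jordan block has size 2 (the smallest k with rank(A^k) = rank(A^(k+1))).

So m_A(x) = x^2(x + 4)^2.

m_A(x) = x^2(x + 4)^2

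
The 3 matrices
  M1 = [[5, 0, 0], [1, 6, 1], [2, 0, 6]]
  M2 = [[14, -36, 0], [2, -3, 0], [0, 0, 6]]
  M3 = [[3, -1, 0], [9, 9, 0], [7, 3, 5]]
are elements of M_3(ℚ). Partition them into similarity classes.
2 classes: {M1, M3}, {M2}

Characteristic polynomials: χ_{M1} = (x - 6)^2(x - 5), χ_{M2} = (x - 6)^2(x - 5), χ_{M3} = (x - 6)^2(x - 5).

{M1, M3}: invariant factors (x - 6)^2(x - 5).

{M2}: invariant factors x - 6, (x - 6)(x - 5).

Matrices are similar if and only if their invariant-factor lists agree; the partition into similarity classes is {M1, M3}, {M2}.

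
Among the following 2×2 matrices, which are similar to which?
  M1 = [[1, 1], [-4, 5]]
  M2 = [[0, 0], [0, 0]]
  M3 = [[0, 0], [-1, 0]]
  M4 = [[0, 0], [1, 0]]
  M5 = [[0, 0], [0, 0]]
Characteristic polynomials: χ_{M1} = (x - 3)^2, χ_{M2} = x^2, χ_{M3} = x^2, χ_{M4} = x^2, χ_{M5} = x^2.

{M1}: invariant factors (x - 3)^2.

{M2, M5}: invariant factors x, x.

{M3, M4}: invariant factors x^2.

Matrices are similar if and only if their invariant-factor lists agree; the partition into similarity classes is {M1}, {M2, M5}, {M3, M4}.

3 classes: {M1}, {M2, M5}, {M3, M4}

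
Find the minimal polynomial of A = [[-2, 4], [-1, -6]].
The characteristic polynomial factors as (x + 4)^2. The minimal polynomial is ∏(x - λ)^{k_λ} where k_λ is the size of the largest Jordan block at λ.

For λ = -4: rank(A + 4I) = 1, and the largest Jordan block has size 2 (the smallest k with rank((A + 4I)^k) = rank((A + 4I)^(k+1))).

So m_A(x) = (x + 4)^2.

m_A(x) = (x + 4)^2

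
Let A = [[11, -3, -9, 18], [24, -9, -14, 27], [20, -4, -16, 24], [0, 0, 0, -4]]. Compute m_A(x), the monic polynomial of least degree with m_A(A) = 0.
The characteristic polynomial factors as (x + 4)^2(x + 5)^2. The minimal polynomial is ∏(x - λ)^{k_λ} where k_λ is the size of the largest Jordan block at λ.

For λ = -5: rank(A + 5I) = 3, and the largest Jordan block has size 2 (the smallest k with rank((A + 5I)^k) = rank((A + 5I)^(k+1))).
For λ = -4: rank(A + 4I) = 2, and the largest Jordan block has size 1 (the smallest k with rank((A + 4I)^k) = rank((A + 4I)^(k+1))).

So m_A(x) = (x + 4)(x + 5)^2.

m_A(x) = (x + 4)(x + 5)^2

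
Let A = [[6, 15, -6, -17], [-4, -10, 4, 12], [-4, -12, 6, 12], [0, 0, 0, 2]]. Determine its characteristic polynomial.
χ_A(x) = x^2(x - 2)^2

xI - A = [[x - 6, -15, 6, 17], [4, x + 10, -4, -12], [4, 12, x - 6, -12], [0, 0, 0, x - 2]].

Expanding det(xI - A) along the first row:
det(xI - A) = + (x - 6)·det([[x + 10, -4, -12], [12, x - 6, -12], [0, 0, x - 2]]) - (-15)·det([[4, -4, -12], [4, x - 6, -12], [0, 0, x - 2]]) + (6)·det([[4, x + 10, -12], [4, 12, -12], [0, 0, x - 2]]) - (17)·det([[4, x + 10, -4], [4, 12, x - 6], [0, 0, 0]]).

Evaluating gives χ_A(x) = x^4 - 4x^3 + 4x^2 = x^2(x - 2)^2.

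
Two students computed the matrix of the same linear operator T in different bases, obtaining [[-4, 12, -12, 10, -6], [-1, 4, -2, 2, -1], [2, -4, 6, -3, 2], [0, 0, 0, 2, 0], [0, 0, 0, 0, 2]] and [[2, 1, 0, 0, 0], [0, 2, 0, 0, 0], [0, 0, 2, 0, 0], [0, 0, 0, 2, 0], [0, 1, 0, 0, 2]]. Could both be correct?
Both have characteristic polynomial (x - 2)^5 and minimal polynomial (x - 2)^2. But rank(A - 2I) = 2 for A while rank(B - 2I) = 1 for B, so the number of Jordan blocks at λ = 2 differs. A and B are not similar.

No.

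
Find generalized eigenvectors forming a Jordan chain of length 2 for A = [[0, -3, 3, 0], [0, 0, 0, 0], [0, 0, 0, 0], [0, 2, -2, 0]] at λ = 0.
We seek v_1 ∈ ker(A^2) \ ker(A), then set v_{i+1} = A v_i.

One such chain is v_1 = [[-1, 0, 1, 0]]^T, v_2 = [[3, 0, 0, -2]]^T. Check: A v_2 = [[0, 0, 0, 0]]^T = 0.

v_1 = [[-1, 0, 1, 0]]^T, v_2 = [[3, 0, 0, -2]]^T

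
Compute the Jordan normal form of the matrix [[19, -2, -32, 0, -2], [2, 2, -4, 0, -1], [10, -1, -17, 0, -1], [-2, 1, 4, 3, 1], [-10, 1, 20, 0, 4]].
The characteristic polynomial is det(xI - A) = (x - 3)^4(x + 1), so the eigenvalues are -1 (algebraic multiplicity 1), 3 (algebraic multiplicity 4).

For λ = -1: algebraic multiplicity 1 gives one 1×1 block.

For λ = 3: rank(A - 3I) = 2, rank((A - 3I)^2) = 1. The eigenspace has dimension 5 - 2 = 3, so there are 3 Jordan blocks; the rank sequence gives block sizes [2, 1, 1].

Assembling the blocks gives the Jordan form J above.

J = [[-1, 0, 0, 0, 0], [0, 3, 1, 0, 0], [0, 0, 3, 0, 0], [0, 0, 0, 3, 0], [0, 0, 0, 0, 3]]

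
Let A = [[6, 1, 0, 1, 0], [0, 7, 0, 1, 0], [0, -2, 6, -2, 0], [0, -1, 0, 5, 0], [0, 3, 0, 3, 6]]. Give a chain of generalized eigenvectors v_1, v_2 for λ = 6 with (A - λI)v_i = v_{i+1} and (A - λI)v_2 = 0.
v_1 = [[0, 1, -1, 0, 0]]^T, v_2 = [[1, 1, -2, -1, 3]]^T

We seek v_1 ∈ ker((A - 6I)^2) \ ker(A - 6I), then set v_{i+1} = (A - 6I) v_i.

One such chain is v_1 = [[0, 1, -1, 0, 0]]^T, v_2 = [[1, 1, -2, -1, 3]]^T. Check: (A - 6I) v_2 = [[0, 0, 0, 0, 0]]^T = 0.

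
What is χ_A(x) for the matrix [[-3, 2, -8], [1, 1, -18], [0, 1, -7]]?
xI - A = [[x + 3, -2, 8], [-1, x - 1, 18], [0, -1, x + 7]].

Expanding det(xI - A) along the first row:
det(xI - A) = + (x + 3)·det([[x - 1, 18], [-1, x + 7]]) - (-2)·det([[-1, 18], [0, x + 7]]) + (8)·det([[-1, x - 1], [0, -1]]).

Evaluating gives χ_A(x) = x^3 + 9x^2 + 27x + 27 = (x + 3)^3.

χ_A(x) = (x + 3)^3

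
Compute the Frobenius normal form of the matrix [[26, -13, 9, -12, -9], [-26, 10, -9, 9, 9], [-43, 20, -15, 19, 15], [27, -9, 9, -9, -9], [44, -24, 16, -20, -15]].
R = [[0, -3, 0, 0, 0], [1, 0, 0, 0, 0], [0, 0, 0, 0, -9], [0, 0, 1, 0, -3], [0, 0, 0, 1, -3]]

The invariant factors of A (the non-unit diagonal entries of the Smith normal form of xI - A over ℚ[x]) are x^2 + 3, (x + 3)(x^2 + 3), each dividing the next. The characteristic polynomial is their product, (x + 3)(x^2 + 3)^2.

The rational canonical form is the block-diagonal matrix of companion matrices C(f_i):
R = [[0, -3, 0, 0, 0], [1, 0, 0, 0, 0], [0, 0, 0, 0, -9], [0, 0, 1, 0, -3], [0, 0, 0, 1, -3]].

Note the characteristic polynomial does not split into linear factors over ℚ, so A has no Jordan form over ℚ; the rational canonical form exists over any field.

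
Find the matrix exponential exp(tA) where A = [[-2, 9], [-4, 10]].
e^{tA} = [[(1 - 6*t)*e^{4*t}, 9*t*e^{4*t}], [-4*t*e^{4*t}, (6*t + 1)*e^{4*t}]]

A has Jordan form J = [[4, 1], [0, 4]] with A = PJP^{-1}, so e^{tA} = P e^{tJ} P^{-1}.

For a Jordan block J_k(λ), e^{tJ_k(λ)} = e^{λt} · (I + tN + t^2 N^2/2! + ... + t^{k-1} N^{k-1}/(k-1)!) where N is the nilpotent superdiagonal part.

Assembling the blocks and conjugating back gives the entries of e^{tA} as shown above.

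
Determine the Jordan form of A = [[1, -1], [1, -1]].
The characteristic polynomial is det(xI - A) = x^2, so the eigenvalues are 0 (algebraic multiplicity 2).

For λ = 0: rank(A) = 1, rank(A^2) = 0. The eigenspace has dimension 2 - 1 = 1, so there is 1 Jordan block; the rank sequence gives block sizes [2].

Assembling the blocks gives the Jordan form J above.

J = [[0, 1], [0, 0]]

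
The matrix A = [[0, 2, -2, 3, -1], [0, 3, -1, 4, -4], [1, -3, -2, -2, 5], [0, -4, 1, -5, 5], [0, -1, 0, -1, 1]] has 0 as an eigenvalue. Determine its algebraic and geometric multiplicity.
The characteristic polynomial is x^2(x + 1)^3, so the factor x appears with exponent 2: the algebraic multiplicity is 2.

rank(A) = 4, so the eigenspace has dimension 5 - 4 = 1: the geometric multiplicity is 1.

Since 1 < 2, A is not diagonalizable.

algebraic multiplicity 2, geometric multiplicity 1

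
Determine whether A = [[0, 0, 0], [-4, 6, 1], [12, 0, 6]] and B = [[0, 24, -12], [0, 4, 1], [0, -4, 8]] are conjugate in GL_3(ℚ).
Two matrices over a field are similar if and only if they have the same invariant factors.

Both A and B have characteristic polynomial x(x - 6)^2 and minimal polynomial x(x - 6)^2. Computing further, both have invariant factors x(x - 6)^2. Hence A and B are similar.

Yes.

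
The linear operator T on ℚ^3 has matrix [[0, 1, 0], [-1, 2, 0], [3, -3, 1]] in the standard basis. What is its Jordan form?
J = [[1, 1, 0], [0, 1, 0], [0, 0, 1]]

The characteristic polynomial is det(xI - A) = (x - 1)^3, so the eigenvalues are 1 (algebraic multiplicity 3).

For λ = 1: rank(A - I) = 1, rank((A - I)^2) = 0. The eigenspace has dimension 3 - 1 = 2, so there are 2 Jordan blocks; the rank sequence gives block sizes [2, 1].

Assembling the blocks gives the Jordan form J above.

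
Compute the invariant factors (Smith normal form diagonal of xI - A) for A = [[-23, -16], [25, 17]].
(x + 3)^2

The Jordan structure of A has elementary divisors (x + 3)^2. Arranging the block sizes at each eigenvalue in decreasing order and taking row products gives the invariant factors.

Invariant factors (smallest first, each dividing the next): (x + 3)^2.

Check: the last factor (x + 3)^2 is the minimal polynomial, and the product (x + 3)^2 is the characteristic polynomial.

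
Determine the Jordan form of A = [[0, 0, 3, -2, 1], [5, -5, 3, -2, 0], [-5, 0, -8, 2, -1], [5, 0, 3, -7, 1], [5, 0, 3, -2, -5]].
J = [[-5, 1, 0, 0, 0], [0, -5, 1, 0, 0], [0, 0, -5, 0, 0], [0, 0, 0, -5, 0], [0, 0, 0, 0, -5]]

The characteristic polynomial is det(xI - A) = (x + 5)^5, so the eigenvalues are -5 (algebraic multiplicity 5).

For λ = -5: rank(A + 5I) = 2, rank((A + 5I)^2) = 1, rank((A + 5I)^3) = 0. The eigenspace has dimension 5 - 2 = 3, so there are 3 Jordan blocks; the rank sequence gives block sizes [3, 1, 1].

Assembling the blocks gives the Jordan form J above.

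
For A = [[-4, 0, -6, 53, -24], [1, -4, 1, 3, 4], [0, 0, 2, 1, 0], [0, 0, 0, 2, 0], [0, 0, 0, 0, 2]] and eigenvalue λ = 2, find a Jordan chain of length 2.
We seek v_1 ∈ ker((A - 2I)^2) \ ker(A - 2I), then set v_{i+1} = (A - 2I) v_i.

One such chain is v_1 = [[1, 2, 0, 1, 2]]^T, v_2 = [[-1, 0, 1, 0, 0]]^T. Check: (A - 2I) v_2 = [[0, 0, 0, 0, 0]]^T = 0.

v_1 = [[1, 2, 0, 1, 2]]^T, v_2 = [[-1, 0, 1, 0, 0]]^T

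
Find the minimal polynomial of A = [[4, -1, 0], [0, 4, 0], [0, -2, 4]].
m_A(x) = (x - 4)^2

The characteristic polynomial factors as (x - 4)^3. The minimal polynomial is ∏(x - λ)^{k_λ} where k_λ is the size of the largest Jordan block at λ.

For λ = 4: rank(A - 4I) = 1, and the largest Jordan block has size 2 (the smallest k with rank((A - 4I)^k) = rank((A - 4I)^(k+1))).

So m_A(x) = (x - 4)^2.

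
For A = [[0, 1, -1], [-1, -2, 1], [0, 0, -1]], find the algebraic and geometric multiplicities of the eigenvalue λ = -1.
algebraic multiplicity 3, geometric multiplicity 2

The characteristic polynomial is (x + 1)^3, so the factor x + 1 appears with exponent 3: the algebraic multiplicity is 3.

rank(A + I) = 1, so the eigenspace has dimension 3 - 1 = 2: the geometric multiplicity is 2.

Since 2 < 3, A is not diagonalizable.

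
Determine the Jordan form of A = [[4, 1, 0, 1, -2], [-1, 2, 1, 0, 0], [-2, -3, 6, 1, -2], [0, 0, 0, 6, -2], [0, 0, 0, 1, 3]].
J = [[4, 1, 0, 0, 0], [0, 4, 1, 0, 0], [0, 0, 4, 0, 0], [0, 0, 0, 4, 0], [0, 0, 0, 0, 5]]

The characteristic polynomial is det(xI - A) = (x - 5)(x - 4)^4, so the eigenvalues are 4 (algebraic multiplicity 4), 5 (algebraic multiplicity 1).

For λ = 4: rank(A - 4I) = 3, rank((A - 4I)^2) = 2, rank((A - 4I)^3) = 1. The eigenspace has dimension 5 - 3 = 2, so there are 2 Jordan blocks; the rank sequence gives block sizes [3, 1].

For λ = 5: algebraic multiplicity 1 gives one 1×1 block.

Assembling the blocks gives the Jordan form J above.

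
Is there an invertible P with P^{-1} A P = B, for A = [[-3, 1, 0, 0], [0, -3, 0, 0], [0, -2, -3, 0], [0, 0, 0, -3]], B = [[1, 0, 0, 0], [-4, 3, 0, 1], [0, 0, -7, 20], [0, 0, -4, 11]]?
trace(A) = -12 but trace(B) = 8. The trace is a similarity invariant, so A and B are not similar.

No.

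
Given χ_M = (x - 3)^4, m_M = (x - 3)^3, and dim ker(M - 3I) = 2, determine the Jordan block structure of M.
Jordan blocks: (3, 3), (3, 1)

λ = 3: algebraic multiplicity 4 (exponent in χ_M), largest block size 3 (exponent in m_M), 2 blocks (geometric multiplicity). These force block sizes [3, 1].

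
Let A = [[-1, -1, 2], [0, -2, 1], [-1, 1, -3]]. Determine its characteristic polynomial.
xI - A = [[x + 1, 1, -2], [0, x + 2, -1], [1, -1, x + 3]].

Expanding det(xI - A) along the first row:
det(xI - A) = + (x + 1)·det([[x + 2, -1], [-1, x + 3]]) - (1)·det([[0, -1], [1, x + 3]]) + (-2)·det([[0, x + 2], [1, -1]]).

Evaluating gives χ_A(x) = x^3 + 6x^2 + 12x + 8 = (x + 2)^3.

χ_A(x) = (x + 2)^3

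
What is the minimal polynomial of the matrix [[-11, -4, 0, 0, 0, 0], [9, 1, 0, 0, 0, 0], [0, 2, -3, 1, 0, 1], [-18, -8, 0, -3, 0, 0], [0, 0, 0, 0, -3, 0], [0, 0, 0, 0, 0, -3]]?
The characteristic polynomial factors as (x + 3)^4(x + 5)^2. The minimal polynomial is ∏(x - λ)^{k_λ} where k_λ is the size of the largest Jordan block at λ.

For λ = -5: rank(A + 5I) = 5, and the largest Jordan block has size 2 (the smallest k with rank((A + 5I)^k) = rank((A + 5I)^(k+1))).
For λ = -3: rank(A + 3I) = 3, and the largest Jordan block has size 2 (the smallest k with rank((A + 3I)^k) = rank((A + 3I)^(k+1))).

So m_A(x) = (x + 3)^2(x + 5)^2.

m_A(x) = (x + 3)^2(x + 5)^2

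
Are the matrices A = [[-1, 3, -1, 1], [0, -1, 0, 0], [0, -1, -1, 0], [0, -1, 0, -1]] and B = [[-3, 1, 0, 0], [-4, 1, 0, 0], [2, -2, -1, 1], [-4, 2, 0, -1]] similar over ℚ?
Yes.

Two matrices over a field are similar if and only if they have the same invariant factors.

Both A and B have characteristic polynomial (x + 1)^4 and minimal polynomial (x + 1)^2. Computing further, both have invariant factors (x + 1)^2, (x + 1)^2. Hence A and B are similar.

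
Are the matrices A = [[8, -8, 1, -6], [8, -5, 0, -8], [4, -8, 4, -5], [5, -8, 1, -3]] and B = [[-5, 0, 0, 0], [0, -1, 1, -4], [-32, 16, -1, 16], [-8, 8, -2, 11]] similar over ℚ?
Both have characteristic polynomial (x - 3)^3(x + 5), but the minimal polynomial of A is (x - 3)^3(x + 5) while the minimal polynomial of B is (x - 3)^2(x + 5). The minimal polynomial is a similarity invariant, so A and B are not similar.

No.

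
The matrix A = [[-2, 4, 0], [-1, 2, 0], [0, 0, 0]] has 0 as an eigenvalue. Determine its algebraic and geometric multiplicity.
algebraic multiplicity 3, geometric multiplicity 2

The characteristic polynomial is x^3, so the factor x appears with exponent 3: the algebraic multiplicity is 3.

rank(A) = 1, so the eigenspace has dimension 3 - 1 = 2: the geometric multiplicity is 2.

Since 2 < 3, A is not diagonalizable.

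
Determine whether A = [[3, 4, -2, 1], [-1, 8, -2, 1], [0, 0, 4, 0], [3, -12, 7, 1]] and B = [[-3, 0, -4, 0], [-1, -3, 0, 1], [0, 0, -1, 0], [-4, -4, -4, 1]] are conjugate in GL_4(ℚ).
No.

trace(A) = 16 but trace(B) = -6. The trace is a similarity invariant, so A and B are not similar.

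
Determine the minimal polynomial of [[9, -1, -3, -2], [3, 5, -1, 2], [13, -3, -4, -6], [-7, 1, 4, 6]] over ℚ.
m_A(x) = (x - 4)^3

The characteristic polynomial factors as (x - 4)^4. The minimal polynomial is ∏(x - λ)^{k_λ} where k_λ is the size of the largest Jordan block at λ.

For λ = 4: rank(A - 4I) = 2, and the largest Jordan block has size 3 (the smallest k with rank((A - 4I)^k) = rank((A - 4I)^(k+1))).

So m_A(x) = (x - 4)^3.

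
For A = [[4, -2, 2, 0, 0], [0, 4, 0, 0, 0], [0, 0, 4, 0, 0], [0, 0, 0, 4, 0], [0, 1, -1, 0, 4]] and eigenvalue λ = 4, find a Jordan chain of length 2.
We seek v_1 ∈ ker((A - 4I)^2) \ ker(A - 4I), then set v_{i+1} = (A - 4I) v_i.

One such chain is v_1 = [[-3, 1, 0, 0, 1]]^T, v_2 = [[-2, 0, 0, 0, 1]]^T. Check: (A - 4I) v_2 = [[0, 0, 0, 0, 0]]^T = 0.

v_1 = [[-3, 1, 0, 0, 1]]^T, v_2 = [[-2, 0, 0, 0, 1]]^T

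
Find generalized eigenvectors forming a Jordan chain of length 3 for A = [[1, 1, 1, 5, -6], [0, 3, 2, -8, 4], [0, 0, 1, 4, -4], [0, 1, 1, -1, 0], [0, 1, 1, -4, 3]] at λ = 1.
v_1 = [[0, 0, 1, 0, 0]]^T, v_2 = [[1, 2, 0, 1, 1]]^T, v_3 = [[1, 0, 0, 0, 0]]^T

We seek v_1 ∈ ker((A - I)^3) \ ker((A - I)^2), then set v_{i+1} = (A - I) v_i.

One such chain is v_1 = [[0, 0, 1, 0, 0]]^T, v_2 = [[1, 2, 0, 1, 1]]^T, v_3 = [[1, 0, 0, 0, 0]]^T. Check: (A - I) v_3 = [[0, 0, 0, 0, 0]]^T = 0.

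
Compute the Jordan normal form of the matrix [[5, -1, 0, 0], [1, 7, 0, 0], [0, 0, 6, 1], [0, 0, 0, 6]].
The characteristic polynomial is det(xI - A) = (x - 6)^4, so the eigenvalues are 6 (algebraic multiplicity 4).

For λ = 6: rank(A - 6I) = 2, rank((A - 6I)^2) = 0. The eigenspace has dimension 4 - 2 = 2, so there are 2 Jordan blocks; the rank sequence gives block sizes [2, 2].

Assembling the blocks gives the Jordan form J above.

J = [[6, 1, 0, 0], [0, 6, 0, 0], [0, 0, 6, 1], [0, 0, 0, 6]]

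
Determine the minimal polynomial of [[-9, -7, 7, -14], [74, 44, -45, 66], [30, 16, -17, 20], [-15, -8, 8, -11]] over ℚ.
m_A(x) = (x - 5)^2(x + 1)(x + 2)

The characteristic polynomial factors as (x - 5)^2(x + 1)(x + 2). The minimal polynomial is ∏(x - λ)^{k_λ} where k_λ is the size of the largest Jordan block at λ.

For λ = -2: rank(A + 2I) = 3, and the largest Jordan block has size 1 (the smallest k with rank((A + 2I)^k) = rank((A + 2I)^(k+1))).
For λ = -1: rank(A + I) = 3, and the largest Jordan block has size 1 (the smallest k with rank((A + I)^k) = rank((A + I)^(k+1))).
For λ = 5: rank(A - 5I) = 3, and the largest Jordan block has size 2 (the smallest k with rank((A - 5I)^k) = rank((A - 5I)^(k+1))).

So m_A(x) = (x - 5)^2(x + 1)(x + 2).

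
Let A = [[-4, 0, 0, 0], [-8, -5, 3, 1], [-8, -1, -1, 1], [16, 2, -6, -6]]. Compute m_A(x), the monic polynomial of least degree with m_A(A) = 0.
m_A(x) = (x + 4)^2

The characteristic polynomial factors as (x + 4)^4. The minimal polynomial is ∏(x - λ)^{k_λ} where k_λ is the size of the largest Jordan block at λ.

For λ = -4: rank(A + 4I) = 1, and the largest Jordan block has size 2 (the smallest k with rank((A + 4I)^k) = rank((A + 4I)^(k+1))).

So m_A(x) = (x + 4)^2.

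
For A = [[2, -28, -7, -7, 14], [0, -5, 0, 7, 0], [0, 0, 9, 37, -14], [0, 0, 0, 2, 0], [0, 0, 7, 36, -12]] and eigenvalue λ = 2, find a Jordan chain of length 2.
We seek v_1 ∈ ker((A - 2I)^2) \ ker(A - 2I), then set v_{i+1} = (A - 2I) v_i.

One such chain is v_1 = [[1, 1, 1, 1, 3]]^T, v_2 = [[0, 0, 2, 0, 1]]^T. Check: (A - 2I) v_2 = [[0, 0, 0, 0, 0]]^T = 0.

v_1 = [[1, 1, 1, 1, 3]]^T, v_2 = [[0, 0, 2, 0, 1]]^T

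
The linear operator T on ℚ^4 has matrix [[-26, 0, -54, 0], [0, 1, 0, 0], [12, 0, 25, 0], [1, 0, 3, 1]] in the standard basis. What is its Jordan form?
J = [[-2, 0, 0, 0], [0, 1, 1, 0], [0, 0, 1, 0], [0, 0, 0, 1]]

The characteristic polynomial is det(xI - A) = (x - 1)^3(x + 2), so the eigenvalues are -2 (algebraic multiplicity 1), 1 (algebraic multiplicity 3).

For λ = -2: algebraic multiplicity 1 gives one 1×1 block.

For λ = 1: rank(A - I) = 2, rank((A - I)^2) = 1. The eigenspace has dimension 4 - 2 = 2, so there are 2 Jordan blocks; the rank sequence gives block sizes [2, 1].

Assembling the blocks gives the Jordan form J above.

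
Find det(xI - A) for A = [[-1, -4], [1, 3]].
χ_A(x) = (x - 1)^2

xI - A = [[x + 1, 4], [-1, x - 3]].

Expanding det(xI - A) along the first row:
det(xI - A) = + (x + 1)·det([[x - 3]]) - (4)·det([[-1]]).

Evaluating gives χ_A(x) = x^2 - 2x + 1 = (x - 1)^2.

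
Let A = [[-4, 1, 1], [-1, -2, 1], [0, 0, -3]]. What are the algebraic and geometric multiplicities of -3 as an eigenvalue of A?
algebraic multiplicity 3, geometric multiplicity 2

The characteristic polynomial is (x + 3)^3, so the factor x + 3 appears with exponent 3: the algebraic multiplicity is 3.

rank(A + 3I) = 1, so the eigenspace has dimension 3 - 1 = 2: the geometric multiplicity is 2.

Since 2 < 3, A is not diagonalizable.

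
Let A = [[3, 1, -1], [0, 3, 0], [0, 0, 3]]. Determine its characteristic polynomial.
xI - A = [[x - 3, -1, 1], [0, x - 3, 0], [0, 0, x - 3]].

Expanding det(xI - A) along the first row:
det(xI - A) = + (x - 3)·det([[x - 3, 0], [0, x - 3]]) - (-1)·det([[0, 0], [0, x - 3]]) + (1)·det([[0, x - 3], [0, 0]]).

Evaluating gives χ_A(x) = x^3 - 9x^2 + 27x - 27 = (x - 3)^3.

χ_A(x) = (x - 3)^3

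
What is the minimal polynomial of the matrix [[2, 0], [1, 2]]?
The characteristic polynomial factors as (x - 2)^2. The minimal polynomial is ∏(x - λ)^{k_λ} where k_λ is the size of the largest Jordan block at λ.

For λ = 2: rank(A - 2I) = 1, and the largest Jordan block has size 2 (the smallest k with rank((A - 2I)^k) = rank((A - 2I)^(k+1))).

So m_A(x) = (x - 2)^2.

m_A(x) = (x - 2)^2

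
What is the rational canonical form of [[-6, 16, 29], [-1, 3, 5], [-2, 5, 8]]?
The invariant factors of A (the non-unit diagonal entries of the Smith normal form of xI - A over ℚ[x]) are (x - 3)(x - 1)^2, each dividing the next. The characteristic polynomial is their product, (x - 3)(x - 1)^2.

The rational canonical form is the block-diagonal matrix of companion matrices C(f_i):
R = [[0, 0, 3], [1, 0, -7], [0, 1, 5]].

R = [[0, 0, 3], [1, 0, -7], [0, 1, 5]]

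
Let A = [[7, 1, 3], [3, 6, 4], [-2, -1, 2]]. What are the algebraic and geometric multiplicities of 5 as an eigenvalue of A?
The characteristic polynomial is (x - 5)^3, so the factor x - 5 appears with exponent 3: the algebraic multiplicity is 3.

rank(A - 5I) = 2, so the eigenspace has dimension 3 - 2 = 1: the geometric multiplicity is 1.

Since 1 < 3, A is not diagonalizable.

algebraic multiplicity 3, geometric multiplicity 1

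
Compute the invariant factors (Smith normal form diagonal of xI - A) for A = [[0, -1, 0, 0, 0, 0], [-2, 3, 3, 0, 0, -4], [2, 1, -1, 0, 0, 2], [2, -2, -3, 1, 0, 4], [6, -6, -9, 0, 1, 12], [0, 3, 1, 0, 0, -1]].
x - 1, x - 1, x^3(x - 1)

The Jordan structure of A has elementary divisors x^3, (x - 1), (x - 1), (x - 1). Arranging the block sizes at each eigenvalue in decreasing order and taking row products gives the invariant factors.

Invariant factors (smallest first, each dividing the next): x - 1, x - 1, x^3(x - 1).

Check: the last factor x^3(x - 1) is the minimal polynomial, and the product x^3(x - 1)^3 is the characteristic polynomial.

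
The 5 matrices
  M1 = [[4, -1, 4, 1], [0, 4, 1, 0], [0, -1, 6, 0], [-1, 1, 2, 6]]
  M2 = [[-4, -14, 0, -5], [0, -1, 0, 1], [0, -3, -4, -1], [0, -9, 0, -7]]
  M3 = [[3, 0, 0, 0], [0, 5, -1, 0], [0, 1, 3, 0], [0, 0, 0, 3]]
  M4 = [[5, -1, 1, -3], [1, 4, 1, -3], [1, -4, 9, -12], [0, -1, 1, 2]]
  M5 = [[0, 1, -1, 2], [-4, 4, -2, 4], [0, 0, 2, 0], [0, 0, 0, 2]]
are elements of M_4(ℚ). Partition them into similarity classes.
4 classes: {M1, M4}, {M2}, {M3}, {M5}

Characteristic polynomials: χ_{M1} = (x - 5)^4, χ_{M2} = (x + 4)^4, χ_{M3} = (x - 4)^2(x - 3)^2, χ_{M4} = (x - 5)^4, χ_{M5} = (x - 2)^4.

{M1, M4}: invariant factors x - 5, (x - 5)^3.

{M2}: invariant factors x + 4, (x + 4)^3.

{M3}: invariant factors x - 3, (x - 4)^2(x - 3).

{M5}: invariant factors x - 2, x - 2, (x - 2)^2.

Matrices are similar if and only if their invariant-factor lists agree; the partition into similarity classes is {M1, M4}, {M2}, {M3}, {M5}.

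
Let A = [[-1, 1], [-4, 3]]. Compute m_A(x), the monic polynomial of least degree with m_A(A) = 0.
m_A(x) = (x - 1)^2

The characteristic polynomial factors as (x - 1)^2. The minimal polynomial is ∏(x - λ)^{k_λ} where k_λ is the size of the largest Jordan block at λ.

For λ = 1: rank(A - I) = 1, and the largest Jordan block has size 2 (the smallest k with rank((A - I)^k) = rank((A - I)^(k+1))).

So m_A(x) = (x - 1)^2.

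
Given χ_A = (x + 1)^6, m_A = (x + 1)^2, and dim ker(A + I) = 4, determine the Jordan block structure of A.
Jordan blocks: (-1, 2), (-1, 2), (-1, 1), (-1, 1)

λ = -1: algebraic multiplicity 6 (exponent in χ_A), largest block size 2 (exponent in m_A), 4 blocks (geometric multiplicity). These force block sizes [2, 2, 1, 1].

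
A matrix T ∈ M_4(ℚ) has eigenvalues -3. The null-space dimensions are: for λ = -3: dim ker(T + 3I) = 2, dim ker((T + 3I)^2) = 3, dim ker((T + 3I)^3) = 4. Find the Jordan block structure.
Jordan blocks: (-3, 3), (-3, 1)

λ = -3: successive nullity increments [2, 1, 1] count blocks of size ≥ k; block sizes are [3, 1].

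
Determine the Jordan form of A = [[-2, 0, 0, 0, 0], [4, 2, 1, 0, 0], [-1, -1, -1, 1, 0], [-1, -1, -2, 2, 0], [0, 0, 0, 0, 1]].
The characteristic polynomial is det(xI - A) = (x - 1)^4(x + 2), so the eigenvalues are -2 (algebraic multiplicity 1), 1 (algebraic multiplicity 4).

For λ = -2: algebraic multiplicity 1 gives one 1×1 block.

For λ = 1: rank(A - I) = 3, rank((A - I)^2) = 2, rank((A - I)^3) = 1. The eigenspace has dimension 5 - 3 = 2, so there are 2 Jordan blocks; the rank sequence gives block sizes [3, 1].

Assembling the blocks gives the Jordan form J above.

J = [[-2, 0, 0, 0, 0], [0, 1, 1, 0, 0], [0, 0, 1, 1, 0], [0, 0, 0, 1, 0], [0, 0, 0, 0, 1]]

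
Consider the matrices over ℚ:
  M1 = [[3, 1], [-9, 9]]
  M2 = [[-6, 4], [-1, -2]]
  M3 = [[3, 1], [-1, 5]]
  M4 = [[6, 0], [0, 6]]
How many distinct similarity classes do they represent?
4 classes: {M1}, {M2}, {M3}, {M4}

Characteristic polynomials: χ_{M1} = (x - 6)^2, χ_{M2} = (x + 4)^2, χ_{M3} = (x - 4)^2, χ_{M4} = (x - 6)^2.

{M1}: invariant factors (x - 6)^2.

{M2}: invariant factors (x + 4)^2.

{M3}: invariant factors (x - 4)^2.

{M4}: invariant factors x - 6, x - 6.

Matrices are similar if and only if their invariant-factor lists agree; the partition into similarity classes is {M1}, {M2}, {M3}, {M4}.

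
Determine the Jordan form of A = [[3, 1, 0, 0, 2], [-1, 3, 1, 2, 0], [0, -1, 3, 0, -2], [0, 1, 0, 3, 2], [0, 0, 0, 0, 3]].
J = [[3, 1, 0, 0, 0], [0, 3, 1, 0, 0], [0, 0, 3, 0, 0], [0, 0, 0, 3, 0], [0, 0, 0, 0, 3]]

The characteristic polynomial is det(xI - A) = (x - 3)^5, so the eigenvalues are 3 (algebraic multiplicity 5).

For λ = 3: rank(A - 3I) = 2, rank((A - 3I)^2) = 1, rank((A - 3I)^3) = 0. The eigenspace has dimension 5 - 2 = 3, so there are 3 Jordan blocks; the rank sequence gives block sizes [3, 1, 1].

Assembling the blocks gives the Jordan form J above.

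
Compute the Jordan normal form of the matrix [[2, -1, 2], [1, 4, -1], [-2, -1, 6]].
The characteristic polynomial is det(xI - A) = (x - 4)^3, so the eigenvalues are 4 (algebraic multiplicity 3).

For λ = 4: rank(A - 4I) = 2, rank((A - 4I)^2) = 1, rank((A - 4I)^3) = 0. The eigenspace has dimension 3 - 2 = 1, so there is 1 Jordan block; the rank sequence gives block sizes [3].

Assembling the blocks gives the Jordan form J above.

J = [[4, 1, 0], [0, 4, 1], [0, 0, 4]]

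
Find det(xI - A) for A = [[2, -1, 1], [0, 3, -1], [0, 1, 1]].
χ_A(x) = (x - 2)^3

xI - A = [[x - 2, 1, -1], [0, x - 3, 1], [0, -1, x - 1]].

Expanding det(xI - A) along the first row:
det(xI - A) = + (x - 2)·det([[x - 3, 1], [-1, x - 1]]) - (1)·det([[0, 1], [0, x - 1]]) + (-1)·det([[0, x - 3], [0, -1]]).

Evaluating gives χ_A(x) = x^3 - 6x^2 + 12x - 8 = (x - 2)^3.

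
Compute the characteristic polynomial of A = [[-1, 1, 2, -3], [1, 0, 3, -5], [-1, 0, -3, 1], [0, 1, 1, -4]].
xI - A = [[x + 1, -1, -2, 3], [-1, x, -3, 5], [1, 0, x + 3, -1], [0, -1, -1, x + 4]].

Expanding det(xI - A) along the first row:
det(xI - A) = + (x + 1)·det([[x, -3, 5], [0, x + 3, -1], [-1, -1, x + 4]]) - (-1)·det([[-1, -3, 5], [1, x + 3, -1], [0, -1, x + 4]]) + (-2)·det([[-1, x, 5], [1, 0, -1], [0, -1, x + 4]]) - (3)·det([[-1, x, -3], [1, 0, x + 3], [0, -1, -1]]).

Evaluating gives χ_A(x) = x^4 + 8x^3 + 24x^2 + 32x + 16 = (x + 2)^4.

χ_A(x) = (x + 2)^4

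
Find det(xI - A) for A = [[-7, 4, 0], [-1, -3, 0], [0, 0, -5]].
xI - A = [[x + 7, -4, 0], [1, x + 3, 0], [0, 0, x + 5]].

Expanding det(xI - A) along the first row:
det(xI - A) = + (x + 7)·det([[x + 3, 0], [0, x + 5]]) - (-4)·det([[1, 0], [0, x + 5]]) + (0)·det([[1, x + 3], [0, 0]]).

Evaluating gives χ_A(x) = x^3 + 15x^2 + 75x + 125 = (x + 5)^3.

χ_A(x) = (x + 5)^3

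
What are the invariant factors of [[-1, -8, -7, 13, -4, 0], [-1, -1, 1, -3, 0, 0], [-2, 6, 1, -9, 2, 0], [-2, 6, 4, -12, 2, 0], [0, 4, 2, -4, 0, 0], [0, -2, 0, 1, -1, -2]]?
The Jordan structure of A has elementary divisors (x + 3)^3, (x + 2)^2, (x + 2). Arranging the block sizes at each eigenvalue in decreasing order and taking row products gives the invariant factors.

Invariant factors (smallest first, each dividing the next): x + 2, (x + 2)^2(x + 3)^3.

Check: the last factor (x + 2)^2(x + 3)^3 is the minimal polynomial, and the product (x + 2)^3(x + 3)^3 is the characteristic polynomial.

x + 2, (x + 2)^2(x + 3)^3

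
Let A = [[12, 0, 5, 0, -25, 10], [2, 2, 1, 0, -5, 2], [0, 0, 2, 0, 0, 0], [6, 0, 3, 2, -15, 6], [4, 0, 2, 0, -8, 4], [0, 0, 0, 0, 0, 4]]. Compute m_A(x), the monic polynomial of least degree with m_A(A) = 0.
The characteristic polynomial factors as (x - 4)(x - 2)^5. The minimal polynomial is ∏(x - λ)^{k_λ} where k_λ is the size of the largest Jordan block at λ.

For λ = 2: rank(A - 2I) = 2, and the largest Jordan block has size 2 (the smallest k with rank((A - 2I)^k) = rank((A - 2I)^(k+1))).
For λ = 4: rank(A - 4I) = 5, and the largest Jordan block has size 1 (the smallest k with rank((A - 4I)^k) = rank((A - 4I)^(k+1))).

So m_A(x) = (x - 4)(x - 2)^2.

m_A(x) = (x - 4)(x - 2)^2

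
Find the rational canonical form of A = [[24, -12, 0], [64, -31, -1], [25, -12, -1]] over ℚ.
The invariant factors of A (the non-unit diagonal entries of the Smith normal form of xI - A over ℚ[x]) are (x + 1)(x + 3)(x + 4), each dividing the next. The characteristic polynomial is their product, (x + 1)(x + 3)(x + 4).

The rational canonical form is the block-diagonal matrix of companion matrices C(f_i):
R = [[0, 0, -12], [1, 0, -19], [0, 1, -8]].

R = [[0, 0, -12], [1, 0, -19], [0, 1, -8]]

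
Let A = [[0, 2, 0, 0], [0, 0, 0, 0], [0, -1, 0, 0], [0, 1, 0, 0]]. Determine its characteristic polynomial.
xI - A = [[x, -2, 0, 0], [0, x, 0, 0], [0, 1, x, 0], [0, -1, 0, x]].

Expanding det(xI - A) along the first row:
det(xI - A) = + (x)·det([[x, 0, 0], [1, x, 0], [-1, 0, x]]) - (-2)·det([[0, 0, 0], [0, x, 0], [0, 0, x]]) + (0)·det([[0, x, 0], [0, 1, 0], [0, -1, x]]) - (0)·det([[0, x, 0], [0, 1, x], [0, -1, 0]]).

Evaluating gives χ_A(x) = x^4.

χ_A(x) = x^4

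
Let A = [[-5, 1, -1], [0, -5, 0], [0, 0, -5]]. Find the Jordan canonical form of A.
J = [[-5, 1, 0], [0, -5, 0], [0, 0, -5]]

The characteristic polynomial is det(xI - A) = (x + 5)^3, so the eigenvalues are -5 (algebraic multiplicity 3).

For λ = -5: rank(A + 5I) = 1, rank((A + 5I)^2) = 0. The eigenspace has dimension 3 - 1 = 2, so there are 2 Jordan blocks; the rank sequence gives block sizes [2, 1].

Assembling the blocks gives the Jordan form J above.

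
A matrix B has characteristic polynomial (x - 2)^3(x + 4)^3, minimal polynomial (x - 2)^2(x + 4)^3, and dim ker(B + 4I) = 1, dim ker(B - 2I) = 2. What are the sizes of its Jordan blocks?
Jordan blocks: (-4, 3), (2, 2), (2, 1)

λ = -4: algebraic multiplicity 3 (exponent in χ_B), largest block size 3 (exponent in m_B), 1 block (geometric multiplicity). This forces block sizes [3].
λ = 2: algebraic multiplicity 3 (exponent in χ_B), largest block size 2 (exponent in m_B), 2 blocks (geometric multiplicity). These force block sizes [2, 1].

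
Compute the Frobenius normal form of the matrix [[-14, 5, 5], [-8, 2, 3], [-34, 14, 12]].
R = [[0, 0, 2], [1, 0, 4], [0, 1, 0]]

The invariant factors of A (the non-unit diagonal entries of the Smith normal form of xI - A over ℚ[x]) are x^3 - 4x - 2, each dividing the next. The characteristic polynomial is their product, x^3 - 4x - 2.

The rational canonical form is the block-diagonal matrix of companion matrices C(f_i):
R = [[0, 0, 2], [1, 0, 4], [0, 1, 0]].

Note the characteristic polynomial does not split into linear factors over ℚ, so A has no Jordan form over ℚ; the rational canonical form exists over any field.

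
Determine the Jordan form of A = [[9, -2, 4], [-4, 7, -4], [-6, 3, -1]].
J = [[5, 1, 0], [0, 5, 0], [0, 0, 5]]

The characteristic polynomial is det(xI - A) = (x - 5)^3, so the eigenvalues are 5 (algebraic multiplicity 3).

For λ = 5: rank(A - 5I) = 1, rank((A - 5I)^2) = 0. The eigenspace has dimension 3 - 1 = 2, so there are 2 Jordan blocks; the rank sequence gives block sizes [2, 1].

Assembling the blocks gives the Jordan form J above.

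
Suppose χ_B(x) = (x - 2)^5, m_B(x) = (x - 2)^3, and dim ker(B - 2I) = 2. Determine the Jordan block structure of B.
λ = 2: algebraic multiplicity 5 (exponent in χ_B), largest block size 3 (exponent in m_B), 2 blocks (geometric multiplicity). These force block sizes [3, 2].

Jordan blocks: (2, 3), (2, 2)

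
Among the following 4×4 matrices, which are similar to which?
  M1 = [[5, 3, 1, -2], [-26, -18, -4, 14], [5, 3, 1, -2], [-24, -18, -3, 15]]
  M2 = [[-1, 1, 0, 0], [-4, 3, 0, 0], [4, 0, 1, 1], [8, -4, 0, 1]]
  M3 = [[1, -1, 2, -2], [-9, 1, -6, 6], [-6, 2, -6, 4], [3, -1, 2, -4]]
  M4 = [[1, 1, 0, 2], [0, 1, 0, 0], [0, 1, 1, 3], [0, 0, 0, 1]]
Characteristic polynomials: χ_{M1} = x^3(x - 3), χ_{M2} = (x - 1)^4, χ_{M3} = (x + 2)^4, χ_{M4} = (x - 1)^4.

{M1}: invariant factors x, x^2(x - 3).

{M2, M4}: invariant factors (x - 1)^2, (x - 1)^2.

{M3}: invariant factors x + 2, x + 2, (x + 2)^2.

Matrices are similar if and only if their invariant-factor lists agree; the partition into similarity classes is {M1}, {M2, M4}, {M3}.

3 classes: {M1}, {M2, M4}, {M3}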